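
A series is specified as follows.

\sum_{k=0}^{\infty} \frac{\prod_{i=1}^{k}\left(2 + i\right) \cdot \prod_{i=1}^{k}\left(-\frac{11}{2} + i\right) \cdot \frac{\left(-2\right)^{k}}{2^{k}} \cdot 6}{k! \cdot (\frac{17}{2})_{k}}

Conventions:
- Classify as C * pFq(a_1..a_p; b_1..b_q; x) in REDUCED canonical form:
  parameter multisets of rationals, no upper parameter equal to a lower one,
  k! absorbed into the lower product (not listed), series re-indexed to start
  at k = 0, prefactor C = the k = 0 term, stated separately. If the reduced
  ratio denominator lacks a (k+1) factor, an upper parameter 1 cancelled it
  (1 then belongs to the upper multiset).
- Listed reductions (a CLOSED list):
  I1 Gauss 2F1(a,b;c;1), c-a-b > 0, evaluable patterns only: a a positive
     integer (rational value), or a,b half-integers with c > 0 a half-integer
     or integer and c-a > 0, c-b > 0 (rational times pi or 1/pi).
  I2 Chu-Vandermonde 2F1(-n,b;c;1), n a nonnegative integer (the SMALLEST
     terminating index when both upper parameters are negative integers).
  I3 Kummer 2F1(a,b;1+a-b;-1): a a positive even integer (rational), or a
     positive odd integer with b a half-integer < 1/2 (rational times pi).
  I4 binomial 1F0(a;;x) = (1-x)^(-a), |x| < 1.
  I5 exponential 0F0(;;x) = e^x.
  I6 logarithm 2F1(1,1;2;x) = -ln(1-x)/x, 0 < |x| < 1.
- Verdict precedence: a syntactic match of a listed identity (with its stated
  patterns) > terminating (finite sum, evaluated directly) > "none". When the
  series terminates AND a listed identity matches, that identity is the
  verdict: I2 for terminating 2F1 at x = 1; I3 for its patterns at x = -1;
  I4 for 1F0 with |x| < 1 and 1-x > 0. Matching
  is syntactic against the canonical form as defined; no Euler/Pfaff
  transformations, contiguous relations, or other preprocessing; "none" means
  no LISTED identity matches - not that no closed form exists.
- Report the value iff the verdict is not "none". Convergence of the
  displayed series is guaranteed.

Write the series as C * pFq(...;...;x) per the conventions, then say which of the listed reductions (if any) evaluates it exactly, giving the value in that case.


Canonical form: C = 6 times 2F1 with upper {-\frac{9}{2}, 3}, lower {\frac{17}{2}}, x = -1. Verdict: the Kummer evaluation I3 applies (x = -1; c = \frac{17}{2} equals 1+a-b for upper {-\frac{9}{2}, 3}: listed pattern). Its exact value is \frac{135135}{16384} \cdot \pi.

First insight: t_0 = 6 here, and the running product (C = 6, x = -1) telescopes to a rising factorial.
Ratio: r(k) = -1 * (k-\frac{9}{2}) (k+3) / [(k+\frac{17}{2}) (k+1)] - rational in k, leading ratio -1; with t_0 = 6, classification follows.


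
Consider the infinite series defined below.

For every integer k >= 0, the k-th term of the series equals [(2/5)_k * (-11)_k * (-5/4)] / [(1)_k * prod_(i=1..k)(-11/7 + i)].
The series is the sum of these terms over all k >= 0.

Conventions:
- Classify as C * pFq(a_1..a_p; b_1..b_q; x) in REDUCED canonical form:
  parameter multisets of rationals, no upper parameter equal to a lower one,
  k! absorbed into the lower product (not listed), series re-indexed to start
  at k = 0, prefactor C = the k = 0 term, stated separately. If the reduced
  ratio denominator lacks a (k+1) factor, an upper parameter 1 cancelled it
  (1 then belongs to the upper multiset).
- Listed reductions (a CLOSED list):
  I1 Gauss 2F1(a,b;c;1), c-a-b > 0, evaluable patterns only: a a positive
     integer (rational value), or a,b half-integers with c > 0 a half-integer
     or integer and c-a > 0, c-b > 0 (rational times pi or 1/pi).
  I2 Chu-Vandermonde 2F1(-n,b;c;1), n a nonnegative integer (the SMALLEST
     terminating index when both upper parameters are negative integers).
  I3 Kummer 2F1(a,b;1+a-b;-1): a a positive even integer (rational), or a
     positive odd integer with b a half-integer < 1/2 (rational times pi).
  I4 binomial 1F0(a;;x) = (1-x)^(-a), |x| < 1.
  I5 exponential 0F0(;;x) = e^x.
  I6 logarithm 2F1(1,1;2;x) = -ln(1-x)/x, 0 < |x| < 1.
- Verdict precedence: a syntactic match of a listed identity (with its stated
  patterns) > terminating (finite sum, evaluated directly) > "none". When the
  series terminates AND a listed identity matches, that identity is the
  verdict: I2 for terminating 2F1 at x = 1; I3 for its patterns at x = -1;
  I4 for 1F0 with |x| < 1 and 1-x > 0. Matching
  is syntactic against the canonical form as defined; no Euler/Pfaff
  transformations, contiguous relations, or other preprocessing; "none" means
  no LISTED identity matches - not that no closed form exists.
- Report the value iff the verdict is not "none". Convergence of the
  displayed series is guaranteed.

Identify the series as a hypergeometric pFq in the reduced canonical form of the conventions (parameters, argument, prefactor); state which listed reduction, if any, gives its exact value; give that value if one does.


With C = -5/4: the canonical form is 2F1(-11, 2/5; -4/7; 1). Verdict: Vandermonde's identity (I2) matches (terminating 2F1 at x = 1 with n = 11, b = 2/5, c = -4/7). Value: -33965014119689/661762207031250.

The tell: x = 1 and (1)_k (prefactor -5/4) is k! itself.
Adjacent-term ratio: r(k) = 1 * (k-11) (k+2/5) / [(k-4/7) (k+1)] - rational in k, leading ratio 1; with t_0 = -5/4, classification follows.


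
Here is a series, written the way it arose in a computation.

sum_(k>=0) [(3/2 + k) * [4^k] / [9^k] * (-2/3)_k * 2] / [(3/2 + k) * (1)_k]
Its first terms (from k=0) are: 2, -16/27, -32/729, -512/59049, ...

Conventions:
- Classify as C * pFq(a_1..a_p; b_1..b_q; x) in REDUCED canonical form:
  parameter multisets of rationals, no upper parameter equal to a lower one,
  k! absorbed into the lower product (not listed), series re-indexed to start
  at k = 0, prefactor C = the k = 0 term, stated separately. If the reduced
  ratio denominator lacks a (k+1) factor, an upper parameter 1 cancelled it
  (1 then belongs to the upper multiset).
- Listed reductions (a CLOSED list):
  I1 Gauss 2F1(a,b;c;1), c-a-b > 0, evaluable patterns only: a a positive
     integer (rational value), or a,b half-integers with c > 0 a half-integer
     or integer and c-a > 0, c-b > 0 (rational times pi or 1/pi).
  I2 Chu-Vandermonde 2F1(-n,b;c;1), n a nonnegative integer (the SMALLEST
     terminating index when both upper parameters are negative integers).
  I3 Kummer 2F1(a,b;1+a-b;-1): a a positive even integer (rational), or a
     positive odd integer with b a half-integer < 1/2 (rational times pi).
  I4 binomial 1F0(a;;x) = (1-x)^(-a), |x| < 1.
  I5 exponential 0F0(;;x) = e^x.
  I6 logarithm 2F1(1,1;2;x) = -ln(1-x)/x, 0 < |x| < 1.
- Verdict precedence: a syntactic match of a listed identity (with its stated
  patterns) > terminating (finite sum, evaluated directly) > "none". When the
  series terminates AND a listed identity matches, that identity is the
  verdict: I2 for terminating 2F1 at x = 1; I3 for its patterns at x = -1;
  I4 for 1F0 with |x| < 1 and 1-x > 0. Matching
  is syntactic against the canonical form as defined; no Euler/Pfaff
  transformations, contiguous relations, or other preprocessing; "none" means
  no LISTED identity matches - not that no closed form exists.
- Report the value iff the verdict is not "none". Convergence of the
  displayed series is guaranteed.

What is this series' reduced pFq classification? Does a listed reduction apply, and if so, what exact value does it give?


First insight: t_0 = 2 here, and the two geometric factors (prefactor 2) combine into one argument.
Ratio: r(k) = (4/9) * (k-2/3) / [(k+1)] - poly over poly, x = (4/9) from leading terms; C = 2 at k = 0.

With C = 2: the canonical form is 1F0(-2/3; -; 4/9). Verdict (x = 4/9): the I4 binomial reduction applies (the 1F0 binomial series: exponent 2/3, x = 4/9). Exact value: 2 * (5/9)^(2/3).


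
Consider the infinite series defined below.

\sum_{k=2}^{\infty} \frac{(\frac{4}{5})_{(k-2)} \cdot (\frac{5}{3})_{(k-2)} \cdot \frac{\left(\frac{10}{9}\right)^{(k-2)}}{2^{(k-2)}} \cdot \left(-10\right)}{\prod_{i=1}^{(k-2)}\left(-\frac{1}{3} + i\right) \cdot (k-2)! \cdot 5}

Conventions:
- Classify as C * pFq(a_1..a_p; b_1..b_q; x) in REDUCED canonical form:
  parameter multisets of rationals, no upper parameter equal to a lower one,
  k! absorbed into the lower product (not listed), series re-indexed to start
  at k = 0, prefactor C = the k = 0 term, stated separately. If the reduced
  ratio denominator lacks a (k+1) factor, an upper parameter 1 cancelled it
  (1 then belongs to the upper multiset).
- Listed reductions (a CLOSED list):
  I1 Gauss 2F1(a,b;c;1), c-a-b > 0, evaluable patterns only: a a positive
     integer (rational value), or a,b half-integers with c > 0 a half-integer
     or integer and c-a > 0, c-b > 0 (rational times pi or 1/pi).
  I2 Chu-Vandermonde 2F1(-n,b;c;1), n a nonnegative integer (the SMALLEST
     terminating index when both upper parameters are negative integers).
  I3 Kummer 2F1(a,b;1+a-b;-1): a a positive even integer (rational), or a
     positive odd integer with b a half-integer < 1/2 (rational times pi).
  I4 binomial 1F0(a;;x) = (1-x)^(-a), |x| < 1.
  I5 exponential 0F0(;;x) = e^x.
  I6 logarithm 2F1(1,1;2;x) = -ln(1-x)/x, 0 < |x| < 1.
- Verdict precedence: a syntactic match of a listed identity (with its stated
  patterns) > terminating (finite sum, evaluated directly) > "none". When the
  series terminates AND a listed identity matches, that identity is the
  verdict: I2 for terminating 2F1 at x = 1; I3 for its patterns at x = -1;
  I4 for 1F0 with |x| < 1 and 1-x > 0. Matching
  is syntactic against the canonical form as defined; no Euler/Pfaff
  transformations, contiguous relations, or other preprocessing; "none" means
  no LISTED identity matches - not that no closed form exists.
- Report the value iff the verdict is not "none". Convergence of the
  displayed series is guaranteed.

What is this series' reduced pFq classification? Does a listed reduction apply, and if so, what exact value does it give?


Key observation: from the first term -2: the constant factors (C = -2, x = 5/9) combine into one prefactor.
Consecutive-term ratio: r(k) = \frac{5}{9} * (k+\frac{4}{5}) (k+\frac{5}{3}) / [(k+\frac{2}{3}) (k+1)] ; factor over Q: parameters, x = \frac{5}{9}, and C = -2.

This is -2 * 2F1(\frac{4}{5}, \frac{5}{3}; \frac{2}{3}; \frac{5}{9}) in reduced canonical form. Verdict: none here - no I1-I6 shape fits x = \frac{5}{9} with lower {\frac{2}{3}}.


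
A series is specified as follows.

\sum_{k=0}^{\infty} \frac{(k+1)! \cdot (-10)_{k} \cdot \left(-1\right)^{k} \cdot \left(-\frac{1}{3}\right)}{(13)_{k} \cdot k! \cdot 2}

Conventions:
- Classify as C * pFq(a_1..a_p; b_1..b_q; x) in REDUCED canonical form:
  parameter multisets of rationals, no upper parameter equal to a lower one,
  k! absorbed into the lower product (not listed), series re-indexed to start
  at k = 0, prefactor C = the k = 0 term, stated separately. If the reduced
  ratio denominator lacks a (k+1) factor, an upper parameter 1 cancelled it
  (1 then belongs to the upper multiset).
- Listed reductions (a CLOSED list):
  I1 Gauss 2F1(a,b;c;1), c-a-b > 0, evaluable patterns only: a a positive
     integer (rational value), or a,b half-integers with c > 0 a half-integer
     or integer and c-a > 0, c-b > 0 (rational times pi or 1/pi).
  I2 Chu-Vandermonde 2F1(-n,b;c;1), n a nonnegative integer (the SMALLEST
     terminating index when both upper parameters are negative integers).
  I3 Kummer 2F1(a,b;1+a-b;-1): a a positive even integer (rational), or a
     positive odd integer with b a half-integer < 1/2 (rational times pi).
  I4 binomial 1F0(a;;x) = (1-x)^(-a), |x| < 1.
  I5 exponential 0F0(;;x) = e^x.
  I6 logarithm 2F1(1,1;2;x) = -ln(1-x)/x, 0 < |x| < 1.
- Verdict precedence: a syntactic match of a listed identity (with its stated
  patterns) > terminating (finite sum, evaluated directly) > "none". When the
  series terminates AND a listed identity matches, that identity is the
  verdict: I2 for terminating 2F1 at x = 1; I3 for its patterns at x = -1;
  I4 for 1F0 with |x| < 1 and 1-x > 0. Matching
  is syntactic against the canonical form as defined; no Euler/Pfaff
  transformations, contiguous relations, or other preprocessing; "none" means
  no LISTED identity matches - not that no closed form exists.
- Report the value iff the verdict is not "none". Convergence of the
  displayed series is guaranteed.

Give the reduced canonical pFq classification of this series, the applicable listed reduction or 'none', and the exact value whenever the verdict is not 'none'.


Reduced: x = -1, 2F1, upper = {-10, 2}, lower = {13}, C = -\frac{1}{6}. Verdict: this is the Kummer evaluation I3 (x = -1; c = 13 equals 1+a-b for upper {-10, 2}: listed pattern). Its exact value is -1.

Key step: with t_0 = -\frac{1}{6}, the constant factors (prefactor -1/6) combine into one prefactor.
Term ratio: r(k) = -1 * (k-10) (k+2) / [(k+13) (k+1)] - rational in k, leading ratio -1; with t_0 = -\frac{1}{6}, classification follows.


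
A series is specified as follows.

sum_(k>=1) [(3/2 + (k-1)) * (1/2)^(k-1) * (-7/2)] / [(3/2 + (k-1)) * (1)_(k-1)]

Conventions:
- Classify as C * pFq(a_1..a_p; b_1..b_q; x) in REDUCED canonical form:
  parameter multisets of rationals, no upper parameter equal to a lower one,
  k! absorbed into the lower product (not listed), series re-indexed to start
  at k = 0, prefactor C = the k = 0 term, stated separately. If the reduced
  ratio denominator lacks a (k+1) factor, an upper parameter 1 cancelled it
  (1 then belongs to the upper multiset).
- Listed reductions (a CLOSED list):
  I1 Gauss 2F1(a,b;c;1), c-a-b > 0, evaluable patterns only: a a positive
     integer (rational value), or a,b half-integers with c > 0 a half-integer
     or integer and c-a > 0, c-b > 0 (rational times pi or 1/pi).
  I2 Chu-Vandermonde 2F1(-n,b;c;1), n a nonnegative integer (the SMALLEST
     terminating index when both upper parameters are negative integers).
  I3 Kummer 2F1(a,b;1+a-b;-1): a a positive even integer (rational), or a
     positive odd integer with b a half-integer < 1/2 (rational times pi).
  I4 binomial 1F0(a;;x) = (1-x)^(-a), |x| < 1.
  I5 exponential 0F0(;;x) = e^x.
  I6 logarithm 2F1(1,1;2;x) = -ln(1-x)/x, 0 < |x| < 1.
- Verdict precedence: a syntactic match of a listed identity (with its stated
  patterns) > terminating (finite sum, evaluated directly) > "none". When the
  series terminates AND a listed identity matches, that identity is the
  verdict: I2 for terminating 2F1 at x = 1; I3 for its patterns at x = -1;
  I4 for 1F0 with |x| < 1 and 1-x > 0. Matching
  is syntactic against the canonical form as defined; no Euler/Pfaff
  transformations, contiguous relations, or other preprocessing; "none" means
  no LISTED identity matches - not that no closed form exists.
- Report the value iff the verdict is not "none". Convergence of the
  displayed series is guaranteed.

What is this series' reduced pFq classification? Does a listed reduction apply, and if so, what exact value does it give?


Reduced: x = 1/2, 0F0, upper = {-}, lower = {-}, C = -7/2. Verdict (x = 1/2): the I5 exponential reduction applies (the 0F0 exponential series at x = 1/2). Its exact value is (-7/2) * e^(1/2).

The tell: x = (1/2) and (1)_k (C = -7/2) is k! itself.
Ratio: r(k) = (1/2) * 1 / [(k+1)] - rational in k, leading ratio (1/2); with t_0 = -7/2, classification follows.


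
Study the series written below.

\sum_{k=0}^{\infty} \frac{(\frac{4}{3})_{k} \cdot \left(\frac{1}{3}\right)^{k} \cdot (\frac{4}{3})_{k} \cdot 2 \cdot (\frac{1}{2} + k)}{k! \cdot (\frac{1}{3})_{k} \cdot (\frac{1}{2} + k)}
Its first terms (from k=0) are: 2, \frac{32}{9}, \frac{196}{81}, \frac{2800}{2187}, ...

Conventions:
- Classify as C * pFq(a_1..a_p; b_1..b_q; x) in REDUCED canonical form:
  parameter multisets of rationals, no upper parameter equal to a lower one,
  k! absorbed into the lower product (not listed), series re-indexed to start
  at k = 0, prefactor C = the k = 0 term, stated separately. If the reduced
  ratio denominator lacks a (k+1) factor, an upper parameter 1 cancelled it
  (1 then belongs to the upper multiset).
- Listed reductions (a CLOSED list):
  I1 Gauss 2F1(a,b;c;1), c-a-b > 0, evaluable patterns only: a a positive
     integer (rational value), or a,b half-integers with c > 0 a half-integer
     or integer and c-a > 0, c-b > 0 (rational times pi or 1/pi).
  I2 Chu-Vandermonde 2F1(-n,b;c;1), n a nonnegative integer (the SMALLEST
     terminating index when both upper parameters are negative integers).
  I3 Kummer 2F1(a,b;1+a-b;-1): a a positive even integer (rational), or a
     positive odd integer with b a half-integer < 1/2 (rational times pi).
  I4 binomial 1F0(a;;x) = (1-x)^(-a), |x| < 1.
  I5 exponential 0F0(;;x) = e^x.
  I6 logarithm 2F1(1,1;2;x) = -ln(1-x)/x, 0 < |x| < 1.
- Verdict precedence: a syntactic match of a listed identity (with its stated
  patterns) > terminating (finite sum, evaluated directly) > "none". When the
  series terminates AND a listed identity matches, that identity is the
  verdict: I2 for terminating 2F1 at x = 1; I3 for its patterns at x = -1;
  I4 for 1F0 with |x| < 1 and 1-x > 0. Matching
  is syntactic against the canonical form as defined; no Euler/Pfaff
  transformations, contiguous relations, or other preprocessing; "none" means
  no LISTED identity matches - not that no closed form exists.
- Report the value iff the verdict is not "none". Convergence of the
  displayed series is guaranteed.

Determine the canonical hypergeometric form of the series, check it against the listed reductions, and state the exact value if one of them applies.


Canonical form: C = 2 times 2F1 with upper {\frac{4}{3}, \frac{4}{3}}, lower {\frac{1}{3}}, x = \frac{1}{3}. Verdict: none - at argument \frac{1}{3} the multisets {\frac{4}{3}, \frac{4}{3}} ; {\frac{1}{3}} match no listed identity.

Structural cue: t_0 being 2, the factor k + 1/2 cancels (top and bottom), leaving C = 2.
Ratio: r(k) = \frac{1}{3} * (k+\frac{4}{3}) (k+\frac{4}{3}) / [(k+\frac{1}{3}) (k+1)] - poly over poly, x = \frac{1}{3} from leading terms; C = 2 at k = 0.


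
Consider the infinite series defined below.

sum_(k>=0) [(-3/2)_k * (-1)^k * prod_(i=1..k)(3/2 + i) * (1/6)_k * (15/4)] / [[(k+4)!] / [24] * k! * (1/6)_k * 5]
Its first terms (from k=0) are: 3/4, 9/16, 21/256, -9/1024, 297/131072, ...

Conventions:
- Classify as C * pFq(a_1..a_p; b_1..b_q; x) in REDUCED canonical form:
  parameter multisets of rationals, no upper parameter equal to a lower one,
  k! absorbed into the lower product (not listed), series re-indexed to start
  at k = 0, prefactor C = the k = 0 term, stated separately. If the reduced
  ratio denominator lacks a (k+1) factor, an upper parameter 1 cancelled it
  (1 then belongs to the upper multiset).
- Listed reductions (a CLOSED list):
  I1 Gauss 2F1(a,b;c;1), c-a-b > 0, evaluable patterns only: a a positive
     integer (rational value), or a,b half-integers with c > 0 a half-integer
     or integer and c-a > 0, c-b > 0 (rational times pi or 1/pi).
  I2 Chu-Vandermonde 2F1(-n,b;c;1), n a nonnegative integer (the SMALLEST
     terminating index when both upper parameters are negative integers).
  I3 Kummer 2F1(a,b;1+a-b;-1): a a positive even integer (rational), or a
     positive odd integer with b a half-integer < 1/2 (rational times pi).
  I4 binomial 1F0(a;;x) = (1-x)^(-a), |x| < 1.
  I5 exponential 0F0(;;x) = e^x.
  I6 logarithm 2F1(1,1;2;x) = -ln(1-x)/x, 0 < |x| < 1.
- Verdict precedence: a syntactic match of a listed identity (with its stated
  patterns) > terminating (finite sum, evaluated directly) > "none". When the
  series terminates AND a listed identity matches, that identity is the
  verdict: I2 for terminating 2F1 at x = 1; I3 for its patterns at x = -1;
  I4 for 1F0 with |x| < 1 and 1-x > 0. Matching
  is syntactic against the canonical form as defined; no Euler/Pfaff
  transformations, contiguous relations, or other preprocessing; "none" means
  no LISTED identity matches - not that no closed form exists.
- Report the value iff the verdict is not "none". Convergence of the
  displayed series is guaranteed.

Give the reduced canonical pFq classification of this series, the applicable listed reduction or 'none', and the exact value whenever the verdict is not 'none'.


Canonical form: C = 3/4 times 2F1 with upper {-3/2, 5/2}, lower {5}, x = -1. Verdict: no listed reduction: x = -1 and upper {-3/2, 5/2} fail every I1-I6 pattern.

Structural cue: x = (-1) and the denominator's factorial ratio (prefactor 3/4) is a lower Pochhammer.
Term ratio: r(k) = (-1) * (k-3/2) (k+5/2) / [(k+5) (k+1)] - rational; roots negated = parameters, x = (-1), C = 3/4.


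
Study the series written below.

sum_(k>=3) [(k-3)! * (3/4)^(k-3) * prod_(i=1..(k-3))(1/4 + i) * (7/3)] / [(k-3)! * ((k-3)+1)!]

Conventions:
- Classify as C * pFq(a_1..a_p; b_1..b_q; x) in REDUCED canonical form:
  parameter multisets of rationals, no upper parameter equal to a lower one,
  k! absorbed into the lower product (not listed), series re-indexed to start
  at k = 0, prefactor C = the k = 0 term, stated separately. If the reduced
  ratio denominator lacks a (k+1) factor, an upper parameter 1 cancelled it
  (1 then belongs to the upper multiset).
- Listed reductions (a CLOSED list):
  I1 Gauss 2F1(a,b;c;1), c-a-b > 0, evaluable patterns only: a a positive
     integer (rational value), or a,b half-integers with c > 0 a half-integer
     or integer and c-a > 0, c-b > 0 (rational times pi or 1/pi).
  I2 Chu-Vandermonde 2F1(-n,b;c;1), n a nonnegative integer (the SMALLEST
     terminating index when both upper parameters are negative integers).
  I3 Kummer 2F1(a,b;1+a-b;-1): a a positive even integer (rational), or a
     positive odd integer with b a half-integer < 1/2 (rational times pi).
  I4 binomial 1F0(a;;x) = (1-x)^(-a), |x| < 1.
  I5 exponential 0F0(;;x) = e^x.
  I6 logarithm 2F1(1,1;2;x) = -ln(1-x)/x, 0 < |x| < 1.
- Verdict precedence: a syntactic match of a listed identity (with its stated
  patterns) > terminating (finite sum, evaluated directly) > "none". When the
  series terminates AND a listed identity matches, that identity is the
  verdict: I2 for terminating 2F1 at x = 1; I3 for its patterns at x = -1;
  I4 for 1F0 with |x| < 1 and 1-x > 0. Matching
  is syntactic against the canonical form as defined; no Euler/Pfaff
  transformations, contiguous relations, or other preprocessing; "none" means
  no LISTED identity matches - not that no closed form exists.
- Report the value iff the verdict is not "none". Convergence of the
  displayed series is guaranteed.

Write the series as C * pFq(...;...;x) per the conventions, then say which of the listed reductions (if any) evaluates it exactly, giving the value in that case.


Structural cue: x = (3/4) and the running product (C = 7/3) telescopes to a rising factorial.
Consecutive-term ratio: r(k) = (3/4) * (k+1) (k+5/4) / [(k+2) (k+1)] ; factor over Q: parameters, x = (3/4), and C = 7/3.

The series (x = 3/4) is 2F1: upper {1, 5/4}, lower {2}, prefactor 7/3. Verdict: none - at argument 3/4 the multisets {1, 5/4} ; {2} match no listed identity.


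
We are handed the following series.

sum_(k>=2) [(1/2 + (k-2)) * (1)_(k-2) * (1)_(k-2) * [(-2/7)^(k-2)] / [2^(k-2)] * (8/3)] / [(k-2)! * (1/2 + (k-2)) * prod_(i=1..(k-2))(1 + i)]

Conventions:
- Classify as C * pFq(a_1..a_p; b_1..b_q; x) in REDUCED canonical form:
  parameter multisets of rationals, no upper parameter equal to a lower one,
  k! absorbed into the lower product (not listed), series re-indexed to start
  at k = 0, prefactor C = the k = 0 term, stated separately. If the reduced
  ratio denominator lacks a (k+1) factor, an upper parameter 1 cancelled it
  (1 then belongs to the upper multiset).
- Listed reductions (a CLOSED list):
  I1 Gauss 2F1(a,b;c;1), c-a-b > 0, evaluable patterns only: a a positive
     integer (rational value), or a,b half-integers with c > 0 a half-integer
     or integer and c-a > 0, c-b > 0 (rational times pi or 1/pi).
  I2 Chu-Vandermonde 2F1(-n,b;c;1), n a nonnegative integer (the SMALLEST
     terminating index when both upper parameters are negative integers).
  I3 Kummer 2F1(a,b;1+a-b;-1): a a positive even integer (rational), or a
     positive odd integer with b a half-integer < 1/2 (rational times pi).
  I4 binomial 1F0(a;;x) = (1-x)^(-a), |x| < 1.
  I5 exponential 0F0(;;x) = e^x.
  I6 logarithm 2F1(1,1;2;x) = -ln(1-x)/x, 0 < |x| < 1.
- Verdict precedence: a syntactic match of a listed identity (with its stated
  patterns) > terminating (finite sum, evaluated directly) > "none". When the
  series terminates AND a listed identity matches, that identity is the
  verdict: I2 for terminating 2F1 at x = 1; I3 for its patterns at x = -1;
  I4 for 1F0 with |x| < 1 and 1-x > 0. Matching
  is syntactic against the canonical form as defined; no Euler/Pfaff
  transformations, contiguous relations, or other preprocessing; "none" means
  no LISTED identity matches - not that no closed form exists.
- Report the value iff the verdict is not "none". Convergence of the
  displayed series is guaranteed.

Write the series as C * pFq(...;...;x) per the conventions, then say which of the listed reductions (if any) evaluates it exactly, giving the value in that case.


With C = 8/3: the canonical form is 2F1(1, 1; 2; -1/7). Verdict (x = -1/7): the I6 logarithm reduction applies (the logarithm: parameters (1,1;2), x = -1/7). Its exact value is (56/3) * ln(8/7).

Key step: t_0 = 8/3 here, and the two k-th powers (C = 8/3, x = -1/7) combine into one argument.
Ratio: r(k) = (-1/7) * (k+1) (k+1) / [(k+2) (k+1)] - rational; roots negated = parameters, x = (-1/7), C = 8/3.


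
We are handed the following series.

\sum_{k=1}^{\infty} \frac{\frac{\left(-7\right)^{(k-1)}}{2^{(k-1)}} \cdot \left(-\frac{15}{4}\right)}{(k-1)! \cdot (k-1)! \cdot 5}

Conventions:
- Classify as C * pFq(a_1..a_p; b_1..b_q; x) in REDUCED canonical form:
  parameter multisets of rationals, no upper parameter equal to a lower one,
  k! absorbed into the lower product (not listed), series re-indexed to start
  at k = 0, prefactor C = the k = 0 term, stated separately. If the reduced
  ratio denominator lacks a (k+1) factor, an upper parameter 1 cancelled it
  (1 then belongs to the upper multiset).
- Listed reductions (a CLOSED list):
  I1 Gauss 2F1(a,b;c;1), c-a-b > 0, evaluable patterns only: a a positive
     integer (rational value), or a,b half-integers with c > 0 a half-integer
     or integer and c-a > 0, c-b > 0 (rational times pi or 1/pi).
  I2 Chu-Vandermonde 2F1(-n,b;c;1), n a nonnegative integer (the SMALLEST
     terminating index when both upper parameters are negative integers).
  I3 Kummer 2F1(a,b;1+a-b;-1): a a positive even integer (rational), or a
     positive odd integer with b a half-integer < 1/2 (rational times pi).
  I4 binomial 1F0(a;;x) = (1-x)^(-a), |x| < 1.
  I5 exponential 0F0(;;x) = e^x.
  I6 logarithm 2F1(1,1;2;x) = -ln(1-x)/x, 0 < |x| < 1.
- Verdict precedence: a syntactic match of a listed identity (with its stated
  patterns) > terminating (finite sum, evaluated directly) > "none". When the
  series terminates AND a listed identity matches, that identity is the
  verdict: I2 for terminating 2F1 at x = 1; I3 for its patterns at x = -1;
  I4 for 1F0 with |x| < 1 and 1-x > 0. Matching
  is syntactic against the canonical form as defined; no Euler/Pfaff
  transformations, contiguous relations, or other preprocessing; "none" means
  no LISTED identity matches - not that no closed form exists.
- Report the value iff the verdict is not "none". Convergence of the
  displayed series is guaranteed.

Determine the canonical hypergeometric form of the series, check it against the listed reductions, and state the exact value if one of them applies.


Key observation: with t_0 = -\frac{3}{4}, the constant factors (prefactor -3/4) combine into one prefactor.
Consecutive-term ratio: r(k) = -\frac{7}{2} * 1 / [(k+1) (k+1)] - rational; roots negated = parameters, x = -\frac{7}{2}, C = -\frac{3}{4}.

At argument -\frac{7}{2}: a 0F1 with upper {-}, lower {1}, scaled by C = -\frac{3}{4}. Verdict: none here - no I1-I6 shape fits x = -\frac{7}{2} with lower {1}.


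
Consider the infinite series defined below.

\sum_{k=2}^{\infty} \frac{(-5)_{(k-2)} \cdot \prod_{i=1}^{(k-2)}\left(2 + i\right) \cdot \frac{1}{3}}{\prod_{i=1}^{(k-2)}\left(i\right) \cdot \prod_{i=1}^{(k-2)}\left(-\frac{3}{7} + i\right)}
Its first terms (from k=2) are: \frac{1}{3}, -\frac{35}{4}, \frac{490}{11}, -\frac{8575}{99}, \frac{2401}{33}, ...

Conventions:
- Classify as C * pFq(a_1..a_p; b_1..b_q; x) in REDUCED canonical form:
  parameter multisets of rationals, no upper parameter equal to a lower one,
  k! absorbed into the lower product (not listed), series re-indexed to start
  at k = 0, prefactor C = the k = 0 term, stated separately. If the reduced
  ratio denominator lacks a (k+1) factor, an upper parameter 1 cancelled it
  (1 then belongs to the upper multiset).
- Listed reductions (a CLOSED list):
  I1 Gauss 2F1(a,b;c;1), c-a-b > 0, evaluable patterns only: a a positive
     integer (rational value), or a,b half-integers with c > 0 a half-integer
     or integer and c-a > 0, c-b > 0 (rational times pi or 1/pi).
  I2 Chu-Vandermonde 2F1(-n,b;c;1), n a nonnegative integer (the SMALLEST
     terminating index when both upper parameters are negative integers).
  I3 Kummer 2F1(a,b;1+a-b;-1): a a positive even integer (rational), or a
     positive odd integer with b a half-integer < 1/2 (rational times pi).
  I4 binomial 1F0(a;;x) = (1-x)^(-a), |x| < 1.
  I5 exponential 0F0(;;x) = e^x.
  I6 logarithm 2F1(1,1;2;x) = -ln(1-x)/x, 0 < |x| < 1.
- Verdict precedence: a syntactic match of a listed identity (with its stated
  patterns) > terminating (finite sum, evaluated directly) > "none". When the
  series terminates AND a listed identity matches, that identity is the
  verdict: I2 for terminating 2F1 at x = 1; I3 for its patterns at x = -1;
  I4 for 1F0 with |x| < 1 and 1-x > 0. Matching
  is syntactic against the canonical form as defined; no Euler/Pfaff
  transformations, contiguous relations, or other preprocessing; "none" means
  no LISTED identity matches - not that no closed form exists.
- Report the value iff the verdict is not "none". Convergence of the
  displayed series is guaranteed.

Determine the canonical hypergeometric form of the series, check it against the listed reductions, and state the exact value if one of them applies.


x = 1 here; the reduced form reads 2F1, upper {-5, 3}, lower {\frac{4}{7}}, C = \frac{1}{3}. Verdict: Chu-Vandermonde (I2) fires (terminating 2F1 at x = 1 with n = 5, b = 3, c = \frac{4}{7}). Value: -\frac{17}{1440}.

Key observation: t_0 = \frac{1}{3} here, and the product of the first k integers (C = 1/3) is k!.
Term ratio: r(k) = 1 * (k-5) (k+3) / [(k+\frac{4}{7}) (k+1)] ; factor over Q: parameters, x = 1, and C = \frac{1}{3}.


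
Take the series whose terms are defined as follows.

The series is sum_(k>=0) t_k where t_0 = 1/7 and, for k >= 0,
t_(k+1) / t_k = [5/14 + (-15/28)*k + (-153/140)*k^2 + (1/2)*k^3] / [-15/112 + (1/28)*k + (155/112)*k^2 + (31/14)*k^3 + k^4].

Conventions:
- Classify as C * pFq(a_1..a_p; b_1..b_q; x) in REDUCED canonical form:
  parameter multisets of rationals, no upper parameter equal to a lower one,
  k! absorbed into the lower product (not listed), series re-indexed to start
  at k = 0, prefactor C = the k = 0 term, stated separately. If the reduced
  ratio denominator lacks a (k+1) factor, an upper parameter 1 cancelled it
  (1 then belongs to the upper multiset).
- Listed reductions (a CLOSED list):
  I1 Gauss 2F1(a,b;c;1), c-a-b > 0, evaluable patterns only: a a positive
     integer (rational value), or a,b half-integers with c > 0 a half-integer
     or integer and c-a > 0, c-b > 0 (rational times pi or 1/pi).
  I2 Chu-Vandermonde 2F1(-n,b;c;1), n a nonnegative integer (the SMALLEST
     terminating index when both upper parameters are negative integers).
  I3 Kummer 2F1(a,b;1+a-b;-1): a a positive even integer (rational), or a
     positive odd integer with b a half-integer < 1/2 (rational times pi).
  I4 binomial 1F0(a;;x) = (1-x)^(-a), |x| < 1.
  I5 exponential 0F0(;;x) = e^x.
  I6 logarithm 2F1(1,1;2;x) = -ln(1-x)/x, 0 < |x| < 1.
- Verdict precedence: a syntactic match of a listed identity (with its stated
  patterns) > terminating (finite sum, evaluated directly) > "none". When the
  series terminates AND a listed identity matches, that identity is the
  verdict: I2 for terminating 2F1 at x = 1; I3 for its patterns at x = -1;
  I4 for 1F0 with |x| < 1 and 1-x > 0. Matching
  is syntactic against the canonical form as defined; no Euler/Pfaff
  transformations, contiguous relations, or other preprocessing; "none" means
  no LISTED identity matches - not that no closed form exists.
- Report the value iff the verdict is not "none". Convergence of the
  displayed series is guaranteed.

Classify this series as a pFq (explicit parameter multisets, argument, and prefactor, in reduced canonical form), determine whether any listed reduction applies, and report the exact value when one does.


Classification (C = 1/7): 2F2 with upper {-5/2, -2/5}, lower {-1/4, 3/4}, argument x = 1/2. Verdict: none here - no I1-I6 shape fits x = 1/2 with lower {-1/4, 3/4}.

The tell: t_0 = 1/7 here, and the parameter 5/7 appears in both the upper and lower lists and cancels.
Term ratio: r(k) = (1/2) * (k-5/2) (k-2/5) / [(k-1/4) (k+3/4) (k+1)] ; factor over Q: parameters, x = (1/2), and C = 1/7.


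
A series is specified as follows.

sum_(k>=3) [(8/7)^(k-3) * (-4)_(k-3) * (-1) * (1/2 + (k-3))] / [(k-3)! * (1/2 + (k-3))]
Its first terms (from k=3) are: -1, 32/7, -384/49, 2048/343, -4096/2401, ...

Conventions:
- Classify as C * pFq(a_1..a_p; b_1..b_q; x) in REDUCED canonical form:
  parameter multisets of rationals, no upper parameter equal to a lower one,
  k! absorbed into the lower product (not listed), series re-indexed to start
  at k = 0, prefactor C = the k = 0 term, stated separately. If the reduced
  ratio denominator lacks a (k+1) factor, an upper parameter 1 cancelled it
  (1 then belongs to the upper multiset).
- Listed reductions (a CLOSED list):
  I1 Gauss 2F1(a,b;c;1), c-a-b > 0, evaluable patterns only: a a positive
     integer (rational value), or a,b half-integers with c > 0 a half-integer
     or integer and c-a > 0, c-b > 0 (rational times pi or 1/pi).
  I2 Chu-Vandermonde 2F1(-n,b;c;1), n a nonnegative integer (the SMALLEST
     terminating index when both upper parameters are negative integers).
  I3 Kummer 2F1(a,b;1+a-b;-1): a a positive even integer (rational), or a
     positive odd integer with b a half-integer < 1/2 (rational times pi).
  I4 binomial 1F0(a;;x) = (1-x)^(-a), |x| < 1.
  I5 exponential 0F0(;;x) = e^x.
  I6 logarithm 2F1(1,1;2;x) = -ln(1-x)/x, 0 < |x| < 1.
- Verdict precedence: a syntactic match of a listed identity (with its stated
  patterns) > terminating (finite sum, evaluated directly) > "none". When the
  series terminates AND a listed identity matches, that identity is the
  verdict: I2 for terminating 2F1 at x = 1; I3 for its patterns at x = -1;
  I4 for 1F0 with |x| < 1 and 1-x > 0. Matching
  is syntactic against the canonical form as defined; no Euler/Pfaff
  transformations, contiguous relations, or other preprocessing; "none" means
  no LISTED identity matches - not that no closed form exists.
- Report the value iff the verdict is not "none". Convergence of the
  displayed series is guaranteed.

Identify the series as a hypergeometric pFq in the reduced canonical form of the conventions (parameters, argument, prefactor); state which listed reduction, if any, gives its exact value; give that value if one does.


At argument 8/7: a 1F0 with upper {-4}, lower {-}, scaled by C = -1. Verdict: terminating - upper -4 stops the sum at k = 4; the 5 terms are added exactly. Sum: -1/2401.

Structural cue: t_0 = -1 here, and the factor k + 1/2 cancels (top and bottom), leaving prefactor -1.
Adjacent-term ratio: r(k) = (8/7) * (k-4) / [(k+1)] - poly over poly, x = (8/7) from leading terms; C = -1 at k = 0.


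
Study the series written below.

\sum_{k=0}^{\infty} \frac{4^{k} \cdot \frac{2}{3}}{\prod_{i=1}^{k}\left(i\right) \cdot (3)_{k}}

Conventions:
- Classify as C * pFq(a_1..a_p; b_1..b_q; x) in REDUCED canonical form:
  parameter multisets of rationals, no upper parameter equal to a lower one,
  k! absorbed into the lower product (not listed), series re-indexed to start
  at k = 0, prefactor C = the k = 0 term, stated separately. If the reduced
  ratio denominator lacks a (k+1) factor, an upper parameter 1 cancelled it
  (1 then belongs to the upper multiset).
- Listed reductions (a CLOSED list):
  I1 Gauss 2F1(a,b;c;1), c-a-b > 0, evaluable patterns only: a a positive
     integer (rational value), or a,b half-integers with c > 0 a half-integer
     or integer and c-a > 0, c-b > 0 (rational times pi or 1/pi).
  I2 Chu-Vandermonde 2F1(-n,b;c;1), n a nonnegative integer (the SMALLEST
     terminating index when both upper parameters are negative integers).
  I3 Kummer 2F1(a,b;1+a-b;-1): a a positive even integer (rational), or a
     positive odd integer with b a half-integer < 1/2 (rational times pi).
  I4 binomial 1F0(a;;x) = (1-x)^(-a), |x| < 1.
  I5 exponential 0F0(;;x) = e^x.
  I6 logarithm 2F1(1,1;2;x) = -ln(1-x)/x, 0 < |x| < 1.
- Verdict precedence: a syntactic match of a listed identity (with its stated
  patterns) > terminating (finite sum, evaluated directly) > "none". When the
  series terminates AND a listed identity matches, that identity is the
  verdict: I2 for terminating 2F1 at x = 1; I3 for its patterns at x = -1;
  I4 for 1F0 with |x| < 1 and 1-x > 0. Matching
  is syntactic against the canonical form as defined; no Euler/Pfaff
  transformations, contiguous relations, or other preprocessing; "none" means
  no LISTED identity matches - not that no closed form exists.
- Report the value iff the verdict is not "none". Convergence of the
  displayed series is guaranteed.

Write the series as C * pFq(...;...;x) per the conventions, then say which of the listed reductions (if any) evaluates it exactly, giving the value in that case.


With C = \frac{2}{3}: the canonical form is 0F1(-; 3; 4). Verdict: none here - no I1-I6 shape fits x = 4 with lower {3}.

Key observation: from the first term \frac{2}{3}: the product of the first k integers (C = 2/3, x = 4) is k!.
Term ratio: r(k) = 4 * 1 / [(k+3) (k+1)] - rational in k. x = 4; t_0 = \frac{2}{3}; negate the roots.


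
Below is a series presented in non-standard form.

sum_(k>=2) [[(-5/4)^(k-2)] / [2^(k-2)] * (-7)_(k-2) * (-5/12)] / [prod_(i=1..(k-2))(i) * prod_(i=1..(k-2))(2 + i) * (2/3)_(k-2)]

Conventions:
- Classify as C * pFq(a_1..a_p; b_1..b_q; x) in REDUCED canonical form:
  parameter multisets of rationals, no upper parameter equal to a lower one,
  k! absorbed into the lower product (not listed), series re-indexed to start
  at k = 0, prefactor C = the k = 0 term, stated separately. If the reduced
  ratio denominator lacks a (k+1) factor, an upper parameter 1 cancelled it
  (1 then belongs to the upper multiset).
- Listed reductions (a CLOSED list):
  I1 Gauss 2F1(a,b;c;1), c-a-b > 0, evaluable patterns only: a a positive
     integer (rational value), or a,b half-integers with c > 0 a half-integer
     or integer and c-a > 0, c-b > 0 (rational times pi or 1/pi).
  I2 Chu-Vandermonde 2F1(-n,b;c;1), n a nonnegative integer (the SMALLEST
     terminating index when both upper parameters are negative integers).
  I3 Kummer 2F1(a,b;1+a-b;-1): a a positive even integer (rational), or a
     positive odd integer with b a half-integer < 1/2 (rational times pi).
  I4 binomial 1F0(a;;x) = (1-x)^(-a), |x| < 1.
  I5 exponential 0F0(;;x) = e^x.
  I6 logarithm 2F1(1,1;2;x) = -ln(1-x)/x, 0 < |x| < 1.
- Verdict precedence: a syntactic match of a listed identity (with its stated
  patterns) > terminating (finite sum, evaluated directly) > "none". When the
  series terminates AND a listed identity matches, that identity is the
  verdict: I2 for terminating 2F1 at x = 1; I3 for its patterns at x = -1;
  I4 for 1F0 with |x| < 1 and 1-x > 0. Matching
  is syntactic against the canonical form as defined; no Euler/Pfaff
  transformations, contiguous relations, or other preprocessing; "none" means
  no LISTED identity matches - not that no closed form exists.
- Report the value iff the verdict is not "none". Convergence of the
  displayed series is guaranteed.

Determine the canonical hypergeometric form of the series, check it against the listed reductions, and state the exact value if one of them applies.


Reduced: x = -5/8, 1F2, upper = {-7}, lower = {2/3, 3}, C = -5/12. Verdict: terminating at k = 7: the factor (-7)_k kills every later term; summing the 8 survivors is exact. Its exact value is -1010678321986045/629676565331968.

Key step: from the first term -5/12: the product of the first k integers (C = -5/12, x = -5/8) is k!.
Consecutive-term ratio: r(k) = (-5/8) * (k-7) / [(k+2/3) (k+3) (k+1)] - rational in k. x = (-5/8); t_0 = -5/12; negate the roots.
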